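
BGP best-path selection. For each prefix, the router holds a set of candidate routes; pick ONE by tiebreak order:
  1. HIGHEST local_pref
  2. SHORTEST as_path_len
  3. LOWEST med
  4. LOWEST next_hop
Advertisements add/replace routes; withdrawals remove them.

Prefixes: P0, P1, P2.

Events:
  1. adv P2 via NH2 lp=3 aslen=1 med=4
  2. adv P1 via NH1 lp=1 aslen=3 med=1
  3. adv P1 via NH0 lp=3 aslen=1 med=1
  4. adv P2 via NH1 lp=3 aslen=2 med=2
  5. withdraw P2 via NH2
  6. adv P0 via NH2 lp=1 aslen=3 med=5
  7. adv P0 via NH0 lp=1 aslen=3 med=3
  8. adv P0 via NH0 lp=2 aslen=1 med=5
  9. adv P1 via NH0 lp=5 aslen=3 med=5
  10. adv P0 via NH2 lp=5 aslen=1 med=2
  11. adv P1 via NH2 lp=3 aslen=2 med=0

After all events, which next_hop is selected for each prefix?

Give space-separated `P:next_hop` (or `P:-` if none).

Op 1: best P0=- P1=- P2=NH2
Op 2: best P0=- P1=NH1 P2=NH2
Op 3: best P0=- P1=NH0 P2=NH2
Op 4: best P0=- P1=NH0 P2=NH2
Op 5: best P0=- P1=NH0 P2=NH1
Op 6: best P0=NH2 P1=NH0 P2=NH1
Op 7: best P0=NH0 P1=NH0 P2=NH1
Op 8: best P0=NH0 P1=NH0 P2=NH1
Op 9: best P0=NH0 P1=NH0 P2=NH1
Op 10: best P0=NH2 P1=NH0 P2=NH1
Op 11: best P0=NH2 P1=NH0 P2=NH1

Answer: P0:NH2 P1:NH0 P2:NH1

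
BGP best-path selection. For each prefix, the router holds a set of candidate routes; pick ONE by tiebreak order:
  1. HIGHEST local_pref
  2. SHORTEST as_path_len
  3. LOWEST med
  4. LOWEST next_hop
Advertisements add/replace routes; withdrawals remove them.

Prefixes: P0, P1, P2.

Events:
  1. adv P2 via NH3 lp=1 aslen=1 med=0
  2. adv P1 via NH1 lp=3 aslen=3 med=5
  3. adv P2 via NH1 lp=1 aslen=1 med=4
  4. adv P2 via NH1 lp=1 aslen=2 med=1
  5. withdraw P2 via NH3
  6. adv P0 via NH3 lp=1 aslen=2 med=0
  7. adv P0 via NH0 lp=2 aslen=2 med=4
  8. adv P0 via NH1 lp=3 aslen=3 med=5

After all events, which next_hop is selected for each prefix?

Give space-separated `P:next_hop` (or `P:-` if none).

Answer: P0:NH1 P1:NH1 P2:NH1

Derivation:
Op 1: best P0=- P1=- P2=NH3
Op 2: best P0=- P1=NH1 P2=NH3
Op 3: best P0=- P1=NH1 P2=NH3
Op 4: best P0=- P1=NH1 P2=NH3
Op 5: best P0=- P1=NH1 P2=NH1
Op 6: best P0=NH3 P1=NH1 P2=NH1
Op 7: best P0=NH0 P1=NH1 P2=NH1
Op 8: best P0=NH1 P1=NH1 P2=NH1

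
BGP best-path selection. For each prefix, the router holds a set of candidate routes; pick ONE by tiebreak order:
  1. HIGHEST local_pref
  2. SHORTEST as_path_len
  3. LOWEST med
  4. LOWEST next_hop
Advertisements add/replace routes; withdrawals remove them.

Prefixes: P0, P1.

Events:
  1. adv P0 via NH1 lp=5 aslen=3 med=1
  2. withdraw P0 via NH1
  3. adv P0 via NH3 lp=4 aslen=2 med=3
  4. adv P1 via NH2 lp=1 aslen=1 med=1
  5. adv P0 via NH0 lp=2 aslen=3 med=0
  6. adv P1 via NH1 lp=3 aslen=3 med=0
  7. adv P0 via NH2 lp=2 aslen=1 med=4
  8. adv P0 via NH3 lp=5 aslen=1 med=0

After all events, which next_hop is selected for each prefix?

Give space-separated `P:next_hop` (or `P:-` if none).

Op 1: best P0=NH1 P1=-
Op 2: best P0=- P1=-
Op 3: best P0=NH3 P1=-
Op 4: best P0=NH3 P1=NH2
Op 5: best P0=NH3 P1=NH2
Op 6: best P0=NH3 P1=NH1
Op 7: best P0=NH3 P1=NH1
Op 8: best P0=NH3 P1=NH1

Answer: P0:NH3 P1:NH1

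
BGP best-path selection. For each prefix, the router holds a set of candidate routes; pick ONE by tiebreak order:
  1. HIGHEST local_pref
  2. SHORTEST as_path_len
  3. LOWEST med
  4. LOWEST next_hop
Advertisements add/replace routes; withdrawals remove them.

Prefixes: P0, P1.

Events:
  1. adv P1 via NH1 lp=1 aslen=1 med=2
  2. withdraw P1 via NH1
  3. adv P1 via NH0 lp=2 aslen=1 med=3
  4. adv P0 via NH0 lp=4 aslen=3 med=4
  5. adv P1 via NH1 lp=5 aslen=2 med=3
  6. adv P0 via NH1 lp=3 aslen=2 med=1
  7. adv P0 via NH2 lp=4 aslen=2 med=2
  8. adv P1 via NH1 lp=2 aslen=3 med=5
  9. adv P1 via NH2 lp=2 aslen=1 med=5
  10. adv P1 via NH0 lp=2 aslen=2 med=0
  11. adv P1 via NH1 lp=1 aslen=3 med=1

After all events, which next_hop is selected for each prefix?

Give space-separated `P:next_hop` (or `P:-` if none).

Op 1: best P0=- P1=NH1
Op 2: best P0=- P1=-
Op 3: best P0=- P1=NH0
Op 4: best P0=NH0 P1=NH0
Op 5: best P0=NH0 P1=NH1
Op 6: best P0=NH0 P1=NH1
Op 7: best P0=NH2 P1=NH1
Op 8: best P0=NH2 P1=NH0
Op 9: best P0=NH2 P1=NH0
Op 10: best P0=NH2 P1=NH2
Op 11: best P0=NH2 P1=NH2

Answer: P0:NH2 P1:NH2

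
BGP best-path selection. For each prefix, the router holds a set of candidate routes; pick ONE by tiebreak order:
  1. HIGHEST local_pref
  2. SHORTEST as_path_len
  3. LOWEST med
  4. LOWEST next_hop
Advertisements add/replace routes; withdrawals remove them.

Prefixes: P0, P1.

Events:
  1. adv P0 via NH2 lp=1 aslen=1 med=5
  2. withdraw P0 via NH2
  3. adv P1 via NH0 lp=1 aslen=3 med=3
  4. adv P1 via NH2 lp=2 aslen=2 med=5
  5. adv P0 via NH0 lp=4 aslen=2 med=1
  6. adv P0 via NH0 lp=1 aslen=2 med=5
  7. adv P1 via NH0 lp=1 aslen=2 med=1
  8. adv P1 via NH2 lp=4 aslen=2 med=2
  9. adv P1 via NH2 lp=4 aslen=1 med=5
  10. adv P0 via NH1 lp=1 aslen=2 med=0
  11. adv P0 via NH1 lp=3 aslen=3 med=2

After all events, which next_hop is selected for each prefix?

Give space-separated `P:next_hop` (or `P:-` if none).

Answer: P0:NH1 P1:NH2

Derivation:
Op 1: best P0=NH2 P1=-
Op 2: best P0=- P1=-
Op 3: best P0=- P1=NH0
Op 4: best P0=- P1=NH2
Op 5: best P0=NH0 P1=NH2
Op 6: best P0=NH0 P1=NH2
Op 7: best P0=NH0 P1=NH2
Op 8: best P0=NH0 P1=NH2
Op 9: best P0=NH0 P1=NH2
Op 10: best P0=NH1 P1=NH2
Op 11: best P0=NH1 P1=NH2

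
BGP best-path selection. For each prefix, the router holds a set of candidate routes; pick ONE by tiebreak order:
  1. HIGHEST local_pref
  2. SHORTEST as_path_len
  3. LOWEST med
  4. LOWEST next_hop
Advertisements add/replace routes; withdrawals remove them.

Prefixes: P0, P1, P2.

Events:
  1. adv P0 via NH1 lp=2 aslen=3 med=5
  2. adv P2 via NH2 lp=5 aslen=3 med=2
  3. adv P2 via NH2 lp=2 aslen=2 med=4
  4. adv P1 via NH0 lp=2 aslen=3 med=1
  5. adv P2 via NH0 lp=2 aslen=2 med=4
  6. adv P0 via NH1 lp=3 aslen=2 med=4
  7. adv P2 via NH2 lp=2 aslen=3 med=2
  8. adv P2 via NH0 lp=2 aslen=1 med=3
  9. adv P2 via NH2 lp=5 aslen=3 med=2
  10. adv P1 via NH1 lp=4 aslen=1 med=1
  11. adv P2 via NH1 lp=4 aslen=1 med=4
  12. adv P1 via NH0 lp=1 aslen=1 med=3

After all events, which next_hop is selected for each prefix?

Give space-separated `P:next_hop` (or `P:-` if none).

Op 1: best P0=NH1 P1=- P2=-
Op 2: best P0=NH1 P1=- P2=NH2
Op 3: best P0=NH1 P1=- P2=NH2
Op 4: best P0=NH1 P1=NH0 P2=NH2
Op 5: best P0=NH1 P1=NH0 P2=NH0
Op 6: best P0=NH1 P1=NH0 P2=NH0
Op 7: best P0=NH1 P1=NH0 P2=NH0
Op 8: best P0=NH1 P1=NH0 P2=NH0
Op 9: best P0=NH1 P1=NH0 P2=NH2
Op 10: best P0=NH1 P1=NH1 P2=NH2
Op 11: best P0=NH1 P1=NH1 P2=NH2
Op 12: best P0=NH1 P1=NH1 P2=NH2

Answer: P0:NH1 P1:NH1 P2:NH2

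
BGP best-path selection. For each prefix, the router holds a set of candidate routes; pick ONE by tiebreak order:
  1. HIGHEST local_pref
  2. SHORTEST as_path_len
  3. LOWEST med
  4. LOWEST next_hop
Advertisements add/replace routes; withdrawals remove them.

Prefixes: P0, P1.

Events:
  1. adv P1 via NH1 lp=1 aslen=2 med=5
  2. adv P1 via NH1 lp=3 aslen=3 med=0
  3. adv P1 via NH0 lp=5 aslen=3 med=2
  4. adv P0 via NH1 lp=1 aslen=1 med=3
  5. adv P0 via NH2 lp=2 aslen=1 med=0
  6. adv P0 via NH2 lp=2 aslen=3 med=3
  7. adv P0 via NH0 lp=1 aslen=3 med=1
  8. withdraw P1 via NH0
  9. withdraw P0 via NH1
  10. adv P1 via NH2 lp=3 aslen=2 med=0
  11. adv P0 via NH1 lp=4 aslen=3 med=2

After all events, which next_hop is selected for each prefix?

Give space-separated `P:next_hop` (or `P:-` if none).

Answer: P0:NH1 P1:NH2

Derivation:
Op 1: best P0=- P1=NH1
Op 2: best P0=- P1=NH1
Op 3: best P0=- P1=NH0
Op 4: best P0=NH1 P1=NH0
Op 5: best P0=NH2 P1=NH0
Op 6: best P0=NH2 P1=NH0
Op 7: best P0=NH2 P1=NH0
Op 8: best P0=NH2 P1=NH1
Op 9: best P0=NH2 P1=NH1
Op 10: best P0=NH2 P1=NH2
Op 11: best P0=NH1 P1=NH2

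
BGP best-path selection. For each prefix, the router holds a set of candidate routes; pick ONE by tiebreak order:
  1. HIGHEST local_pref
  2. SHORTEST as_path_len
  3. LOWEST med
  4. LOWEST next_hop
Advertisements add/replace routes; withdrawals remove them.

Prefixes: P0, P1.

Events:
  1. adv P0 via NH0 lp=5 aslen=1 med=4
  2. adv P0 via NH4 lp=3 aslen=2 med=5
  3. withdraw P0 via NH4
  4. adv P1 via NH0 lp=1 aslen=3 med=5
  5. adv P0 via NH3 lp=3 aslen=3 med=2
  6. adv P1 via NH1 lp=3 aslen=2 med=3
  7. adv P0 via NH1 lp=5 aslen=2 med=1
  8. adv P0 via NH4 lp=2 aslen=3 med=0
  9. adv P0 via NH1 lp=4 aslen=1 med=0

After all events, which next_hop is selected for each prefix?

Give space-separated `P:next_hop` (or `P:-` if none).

Op 1: best P0=NH0 P1=-
Op 2: best P0=NH0 P1=-
Op 3: best P0=NH0 P1=-
Op 4: best P0=NH0 P1=NH0
Op 5: best P0=NH0 P1=NH0
Op 6: best P0=NH0 P1=NH1
Op 7: best P0=NH0 P1=NH1
Op 8: best P0=NH0 P1=NH1
Op 9: best P0=NH0 P1=NH1

Answer: P0:NH0 P1:NH1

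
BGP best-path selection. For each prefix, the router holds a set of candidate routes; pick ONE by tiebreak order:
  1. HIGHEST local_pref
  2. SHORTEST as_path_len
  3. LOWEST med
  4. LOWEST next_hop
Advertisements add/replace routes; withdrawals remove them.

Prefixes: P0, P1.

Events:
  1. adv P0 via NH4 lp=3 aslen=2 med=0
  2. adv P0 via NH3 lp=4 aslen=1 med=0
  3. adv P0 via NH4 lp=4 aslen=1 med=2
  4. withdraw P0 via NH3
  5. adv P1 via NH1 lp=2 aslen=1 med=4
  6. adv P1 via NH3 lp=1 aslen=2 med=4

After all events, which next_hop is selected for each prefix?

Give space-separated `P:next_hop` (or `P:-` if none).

Answer: P0:NH4 P1:NH1

Derivation:
Op 1: best P0=NH4 P1=-
Op 2: best P0=NH3 P1=-
Op 3: best P0=NH3 P1=-
Op 4: best P0=NH4 P1=-
Op 5: best P0=NH4 P1=NH1
Op 6: best P0=NH4 P1=NH1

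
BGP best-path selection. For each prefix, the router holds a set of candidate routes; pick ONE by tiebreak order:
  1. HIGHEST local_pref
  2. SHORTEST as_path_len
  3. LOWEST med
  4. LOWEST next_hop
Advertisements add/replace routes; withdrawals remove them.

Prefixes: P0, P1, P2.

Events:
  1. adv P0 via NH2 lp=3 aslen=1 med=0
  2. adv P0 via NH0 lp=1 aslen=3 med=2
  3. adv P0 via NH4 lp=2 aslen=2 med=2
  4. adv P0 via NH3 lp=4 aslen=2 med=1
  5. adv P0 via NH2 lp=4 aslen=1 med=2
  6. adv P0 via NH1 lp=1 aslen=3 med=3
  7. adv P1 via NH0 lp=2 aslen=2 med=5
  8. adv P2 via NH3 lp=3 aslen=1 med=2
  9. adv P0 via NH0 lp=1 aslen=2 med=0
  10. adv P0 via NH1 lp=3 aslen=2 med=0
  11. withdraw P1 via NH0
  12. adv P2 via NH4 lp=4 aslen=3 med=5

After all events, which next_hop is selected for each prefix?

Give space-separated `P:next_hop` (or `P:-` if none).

Answer: P0:NH2 P1:- P2:NH4

Derivation:
Op 1: best P0=NH2 P1=- P2=-
Op 2: best P0=NH2 P1=- P2=-
Op 3: best P0=NH2 P1=- P2=-
Op 4: best P0=NH3 P1=- P2=-
Op 5: best P0=NH2 P1=- P2=-
Op 6: best P0=NH2 P1=- P2=-
Op 7: best P0=NH2 P1=NH0 P2=-
Op 8: best P0=NH2 P1=NH0 P2=NH3
Op 9: best P0=NH2 P1=NH0 P2=NH3
Op 10: best P0=NH2 P1=NH0 P2=NH3
Op 11: best P0=NH2 P1=- P2=NH3
Op 12: best P0=NH2 P1=- P2=NH4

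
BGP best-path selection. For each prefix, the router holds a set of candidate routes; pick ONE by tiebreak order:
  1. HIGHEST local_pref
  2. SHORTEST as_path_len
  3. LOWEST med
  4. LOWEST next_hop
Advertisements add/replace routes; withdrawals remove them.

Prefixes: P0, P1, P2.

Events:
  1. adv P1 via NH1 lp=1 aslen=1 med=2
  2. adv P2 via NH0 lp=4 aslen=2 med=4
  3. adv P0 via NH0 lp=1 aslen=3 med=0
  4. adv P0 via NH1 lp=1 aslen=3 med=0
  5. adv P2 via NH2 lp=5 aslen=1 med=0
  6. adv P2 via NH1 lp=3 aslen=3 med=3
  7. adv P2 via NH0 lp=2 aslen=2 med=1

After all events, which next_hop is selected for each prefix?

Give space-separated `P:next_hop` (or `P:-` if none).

Op 1: best P0=- P1=NH1 P2=-
Op 2: best P0=- P1=NH1 P2=NH0
Op 3: best P0=NH0 P1=NH1 P2=NH0
Op 4: best P0=NH0 P1=NH1 P2=NH0
Op 5: best P0=NH0 P1=NH1 P2=NH2
Op 6: best P0=NH0 P1=NH1 P2=NH2
Op 7: best P0=NH0 P1=NH1 P2=NH2

Answer: P0:NH0 P1:NH1 P2:NH2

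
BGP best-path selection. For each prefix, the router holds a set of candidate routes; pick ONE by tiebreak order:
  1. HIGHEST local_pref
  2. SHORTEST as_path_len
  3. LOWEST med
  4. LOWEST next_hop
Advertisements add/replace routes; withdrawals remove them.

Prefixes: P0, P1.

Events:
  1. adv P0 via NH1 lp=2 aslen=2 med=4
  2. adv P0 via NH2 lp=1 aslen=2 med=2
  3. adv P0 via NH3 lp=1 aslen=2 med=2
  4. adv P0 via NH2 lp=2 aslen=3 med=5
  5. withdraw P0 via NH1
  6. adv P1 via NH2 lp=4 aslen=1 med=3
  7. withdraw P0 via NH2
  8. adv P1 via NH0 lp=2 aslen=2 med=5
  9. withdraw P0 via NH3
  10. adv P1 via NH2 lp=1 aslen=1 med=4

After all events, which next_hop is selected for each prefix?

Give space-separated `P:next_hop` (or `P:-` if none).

Op 1: best P0=NH1 P1=-
Op 2: best P0=NH1 P1=-
Op 3: best P0=NH1 P1=-
Op 4: best P0=NH1 P1=-
Op 5: best P0=NH2 P1=-
Op 6: best P0=NH2 P1=NH2
Op 7: best P0=NH3 P1=NH2
Op 8: best P0=NH3 P1=NH2
Op 9: best P0=- P1=NH2
Op 10: best P0=- P1=NH0

Answer: P0:- P1:NH0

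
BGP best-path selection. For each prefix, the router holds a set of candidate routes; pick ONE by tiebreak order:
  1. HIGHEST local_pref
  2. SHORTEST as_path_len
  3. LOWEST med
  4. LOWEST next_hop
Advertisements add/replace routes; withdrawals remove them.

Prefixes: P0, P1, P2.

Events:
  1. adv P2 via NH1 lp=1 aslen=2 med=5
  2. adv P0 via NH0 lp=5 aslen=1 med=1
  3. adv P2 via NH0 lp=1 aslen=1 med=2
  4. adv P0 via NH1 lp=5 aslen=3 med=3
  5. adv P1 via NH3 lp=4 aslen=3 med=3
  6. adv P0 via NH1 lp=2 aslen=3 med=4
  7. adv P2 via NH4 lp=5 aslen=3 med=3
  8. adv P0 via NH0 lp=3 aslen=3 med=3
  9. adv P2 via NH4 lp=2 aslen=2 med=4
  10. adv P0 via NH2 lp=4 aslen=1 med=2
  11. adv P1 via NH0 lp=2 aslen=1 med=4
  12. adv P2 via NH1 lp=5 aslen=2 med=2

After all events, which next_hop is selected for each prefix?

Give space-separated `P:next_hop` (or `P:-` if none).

Op 1: best P0=- P1=- P2=NH1
Op 2: best P0=NH0 P1=- P2=NH1
Op 3: best P0=NH0 P1=- P2=NH0
Op 4: best P0=NH0 P1=- P2=NH0
Op 5: best P0=NH0 P1=NH3 P2=NH0
Op 6: best P0=NH0 P1=NH3 P2=NH0
Op 7: best P0=NH0 P1=NH3 P2=NH4
Op 8: best P0=NH0 P1=NH3 P2=NH4
Op 9: best P0=NH0 P1=NH3 P2=NH4
Op 10: best P0=NH2 P1=NH3 P2=NH4
Op 11: best P0=NH2 P1=NH3 P2=NH4
Op 12: best P0=NH2 P1=NH3 P2=NH1

Answer: P0:NH2 P1:NH3 P2:NH1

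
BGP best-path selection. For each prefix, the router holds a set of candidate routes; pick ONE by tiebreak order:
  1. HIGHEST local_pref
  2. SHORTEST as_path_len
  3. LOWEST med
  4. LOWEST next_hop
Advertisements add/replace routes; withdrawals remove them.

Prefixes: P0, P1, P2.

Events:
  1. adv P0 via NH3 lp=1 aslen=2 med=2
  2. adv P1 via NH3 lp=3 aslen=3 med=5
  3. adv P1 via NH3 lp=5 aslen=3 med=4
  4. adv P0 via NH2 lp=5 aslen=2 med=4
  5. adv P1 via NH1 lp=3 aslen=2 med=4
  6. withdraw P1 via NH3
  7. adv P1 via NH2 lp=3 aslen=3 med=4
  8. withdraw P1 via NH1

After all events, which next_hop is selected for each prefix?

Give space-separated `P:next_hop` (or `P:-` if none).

Op 1: best P0=NH3 P1=- P2=-
Op 2: best P0=NH3 P1=NH3 P2=-
Op 3: best P0=NH3 P1=NH3 P2=-
Op 4: best P0=NH2 P1=NH3 P2=-
Op 5: best P0=NH2 P1=NH3 P2=-
Op 6: best P0=NH2 P1=NH1 P2=-
Op 7: best P0=NH2 P1=NH1 P2=-
Op 8: best P0=NH2 P1=NH2 P2=-

Answer: P0:NH2 P1:NH2 P2:-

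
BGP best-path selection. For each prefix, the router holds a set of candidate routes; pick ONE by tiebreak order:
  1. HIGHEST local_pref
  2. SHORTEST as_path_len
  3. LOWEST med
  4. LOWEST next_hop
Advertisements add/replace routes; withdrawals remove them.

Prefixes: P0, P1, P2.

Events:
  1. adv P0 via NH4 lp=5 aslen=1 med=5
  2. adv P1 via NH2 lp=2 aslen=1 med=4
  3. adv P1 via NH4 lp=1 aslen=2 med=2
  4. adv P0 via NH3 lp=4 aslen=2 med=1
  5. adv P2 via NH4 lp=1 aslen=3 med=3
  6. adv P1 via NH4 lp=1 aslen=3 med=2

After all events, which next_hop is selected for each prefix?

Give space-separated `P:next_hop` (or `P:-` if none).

Op 1: best P0=NH4 P1=- P2=-
Op 2: best P0=NH4 P1=NH2 P2=-
Op 3: best P0=NH4 P1=NH2 P2=-
Op 4: best P0=NH4 P1=NH2 P2=-
Op 5: best P0=NH4 P1=NH2 P2=NH4
Op 6: best P0=NH4 P1=NH2 P2=NH4

Answer: P0:NH4 P1:NH2 P2:NH4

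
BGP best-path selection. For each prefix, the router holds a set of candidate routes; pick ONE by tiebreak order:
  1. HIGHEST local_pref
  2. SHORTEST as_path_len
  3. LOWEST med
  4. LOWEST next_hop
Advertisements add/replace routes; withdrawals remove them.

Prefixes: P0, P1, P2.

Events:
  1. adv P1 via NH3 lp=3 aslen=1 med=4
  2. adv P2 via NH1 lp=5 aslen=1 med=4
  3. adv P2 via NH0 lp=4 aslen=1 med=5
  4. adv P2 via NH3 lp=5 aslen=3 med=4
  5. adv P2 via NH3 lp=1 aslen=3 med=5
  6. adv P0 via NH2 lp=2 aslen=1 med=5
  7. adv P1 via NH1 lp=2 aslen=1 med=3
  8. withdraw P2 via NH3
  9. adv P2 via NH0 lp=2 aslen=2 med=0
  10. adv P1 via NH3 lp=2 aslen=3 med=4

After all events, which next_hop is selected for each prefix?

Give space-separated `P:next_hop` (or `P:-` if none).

Answer: P0:NH2 P1:NH1 P2:NH1

Derivation:
Op 1: best P0=- P1=NH3 P2=-
Op 2: best P0=- P1=NH3 P2=NH1
Op 3: best P0=- P1=NH3 P2=NH1
Op 4: best P0=- P1=NH3 P2=NH1
Op 5: best P0=- P1=NH3 P2=NH1
Op 6: best P0=NH2 P1=NH3 P2=NH1
Op 7: best P0=NH2 P1=NH3 P2=NH1
Op 8: best P0=NH2 P1=NH3 P2=NH1
Op 9: best P0=NH2 P1=NH3 P2=NH1
Op 10: best P0=NH2 P1=NH1 P2=NH1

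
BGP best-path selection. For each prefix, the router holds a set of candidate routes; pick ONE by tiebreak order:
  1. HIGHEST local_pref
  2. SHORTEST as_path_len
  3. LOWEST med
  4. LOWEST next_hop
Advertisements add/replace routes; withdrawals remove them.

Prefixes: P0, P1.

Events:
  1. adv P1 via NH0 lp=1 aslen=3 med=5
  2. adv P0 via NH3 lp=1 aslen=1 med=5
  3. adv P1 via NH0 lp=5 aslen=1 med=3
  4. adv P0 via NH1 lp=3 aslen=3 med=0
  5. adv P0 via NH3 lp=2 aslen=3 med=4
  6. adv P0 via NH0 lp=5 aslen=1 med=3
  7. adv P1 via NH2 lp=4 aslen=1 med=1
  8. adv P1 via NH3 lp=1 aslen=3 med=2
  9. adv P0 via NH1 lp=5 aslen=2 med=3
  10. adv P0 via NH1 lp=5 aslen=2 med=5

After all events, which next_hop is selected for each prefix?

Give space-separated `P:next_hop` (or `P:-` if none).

Op 1: best P0=- P1=NH0
Op 2: best P0=NH3 P1=NH0
Op 3: best P0=NH3 P1=NH0
Op 4: best P0=NH1 P1=NH0
Op 5: best P0=NH1 P1=NH0
Op 6: best P0=NH0 P1=NH0
Op 7: best P0=NH0 P1=NH0
Op 8: best P0=NH0 P1=NH0
Op 9: best P0=NH0 P1=NH0
Op 10: best P0=NH0 P1=NH0

Answer: P0:NH0 P1:NH0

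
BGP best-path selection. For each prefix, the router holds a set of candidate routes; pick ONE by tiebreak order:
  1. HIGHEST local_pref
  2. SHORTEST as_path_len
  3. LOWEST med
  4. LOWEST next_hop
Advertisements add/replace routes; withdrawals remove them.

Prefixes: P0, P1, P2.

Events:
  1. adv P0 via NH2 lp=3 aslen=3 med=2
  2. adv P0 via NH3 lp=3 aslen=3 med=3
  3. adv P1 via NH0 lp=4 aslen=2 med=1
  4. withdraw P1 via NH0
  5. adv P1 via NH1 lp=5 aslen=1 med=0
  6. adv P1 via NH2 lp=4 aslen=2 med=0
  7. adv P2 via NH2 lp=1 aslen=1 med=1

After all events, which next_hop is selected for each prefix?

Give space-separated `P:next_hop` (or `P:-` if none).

Op 1: best P0=NH2 P1=- P2=-
Op 2: best P0=NH2 P1=- P2=-
Op 3: best P0=NH2 P1=NH0 P2=-
Op 4: best P0=NH2 P1=- P2=-
Op 5: best P0=NH2 P1=NH1 P2=-
Op 6: best P0=NH2 P1=NH1 P2=-
Op 7: best P0=NH2 P1=NH1 P2=NH2

Answer: P0:NH2 P1:NH1 P2:NH2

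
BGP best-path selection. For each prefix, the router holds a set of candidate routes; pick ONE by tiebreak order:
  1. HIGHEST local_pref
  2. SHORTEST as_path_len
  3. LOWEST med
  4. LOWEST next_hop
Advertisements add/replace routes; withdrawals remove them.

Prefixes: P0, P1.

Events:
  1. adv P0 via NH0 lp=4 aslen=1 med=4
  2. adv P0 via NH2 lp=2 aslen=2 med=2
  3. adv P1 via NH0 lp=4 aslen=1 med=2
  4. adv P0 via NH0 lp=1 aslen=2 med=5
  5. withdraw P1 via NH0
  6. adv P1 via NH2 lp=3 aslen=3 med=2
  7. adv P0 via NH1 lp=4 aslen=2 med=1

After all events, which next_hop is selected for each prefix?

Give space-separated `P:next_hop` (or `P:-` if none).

Op 1: best P0=NH0 P1=-
Op 2: best P0=NH0 P1=-
Op 3: best P0=NH0 P1=NH0
Op 4: best P0=NH2 P1=NH0
Op 5: best P0=NH2 P1=-
Op 6: best P0=NH2 P1=NH2
Op 7: best P0=NH1 P1=NH2

Answer: P0:NH1 P1:NH2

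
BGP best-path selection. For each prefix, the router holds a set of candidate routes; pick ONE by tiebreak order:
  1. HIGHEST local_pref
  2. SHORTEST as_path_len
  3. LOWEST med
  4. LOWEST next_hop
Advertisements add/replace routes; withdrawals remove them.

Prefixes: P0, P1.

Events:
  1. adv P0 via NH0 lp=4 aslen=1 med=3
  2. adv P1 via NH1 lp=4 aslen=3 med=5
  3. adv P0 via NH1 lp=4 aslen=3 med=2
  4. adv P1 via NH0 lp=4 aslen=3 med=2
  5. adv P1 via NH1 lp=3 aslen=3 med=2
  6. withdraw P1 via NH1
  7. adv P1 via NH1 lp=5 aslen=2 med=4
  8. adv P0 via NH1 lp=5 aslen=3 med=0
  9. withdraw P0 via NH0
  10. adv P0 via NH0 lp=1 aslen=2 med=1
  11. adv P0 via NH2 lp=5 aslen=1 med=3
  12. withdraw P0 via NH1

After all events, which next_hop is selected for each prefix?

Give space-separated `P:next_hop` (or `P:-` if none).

Answer: P0:NH2 P1:NH1

Derivation:
Op 1: best P0=NH0 P1=-
Op 2: best P0=NH0 P1=NH1
Op 3: best P0=NH0 P1=NH1
Op 4: best P0=NH0 P1=NH0
Op 5: best P0=NH0 P1=NH0
Op 6: best P0=NH0 P1=NH0
Op 7: best P0=NH0 P1=NH1
Op 8: best P0=NH1 P1=NH1
Op 9: best P0=NH1 P1=NH1
Op 10: best P0=NH1 P1=NH1
Op 11: best P0=NH2 P1=NH1
Op 12: best P0=NH2 P1=NH1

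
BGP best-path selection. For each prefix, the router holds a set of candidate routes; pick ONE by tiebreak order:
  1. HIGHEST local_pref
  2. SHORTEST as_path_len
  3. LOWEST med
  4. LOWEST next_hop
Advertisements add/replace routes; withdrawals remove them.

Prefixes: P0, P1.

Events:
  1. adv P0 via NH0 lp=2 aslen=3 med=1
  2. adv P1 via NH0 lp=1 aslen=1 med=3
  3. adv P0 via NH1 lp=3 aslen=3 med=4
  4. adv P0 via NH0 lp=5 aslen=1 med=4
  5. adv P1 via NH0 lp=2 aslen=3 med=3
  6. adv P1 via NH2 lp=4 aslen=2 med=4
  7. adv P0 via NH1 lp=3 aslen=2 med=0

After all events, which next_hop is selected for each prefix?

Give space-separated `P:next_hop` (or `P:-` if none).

Answer: P0:NH0 P1:NH2

Derivation:
Op 1: best P0=NH0 P1=-
Op 2: best P0=NH0 P1=NH0
Op 3: best P0=NH1 P1=NH0
Op 4: best P0=NH0 P1=NH0
Op 5: best P0=NH0 P1=NH0
Op 6: best P0=NH0 P1=NH2
Op 7: best P0=NH0 P1=NH2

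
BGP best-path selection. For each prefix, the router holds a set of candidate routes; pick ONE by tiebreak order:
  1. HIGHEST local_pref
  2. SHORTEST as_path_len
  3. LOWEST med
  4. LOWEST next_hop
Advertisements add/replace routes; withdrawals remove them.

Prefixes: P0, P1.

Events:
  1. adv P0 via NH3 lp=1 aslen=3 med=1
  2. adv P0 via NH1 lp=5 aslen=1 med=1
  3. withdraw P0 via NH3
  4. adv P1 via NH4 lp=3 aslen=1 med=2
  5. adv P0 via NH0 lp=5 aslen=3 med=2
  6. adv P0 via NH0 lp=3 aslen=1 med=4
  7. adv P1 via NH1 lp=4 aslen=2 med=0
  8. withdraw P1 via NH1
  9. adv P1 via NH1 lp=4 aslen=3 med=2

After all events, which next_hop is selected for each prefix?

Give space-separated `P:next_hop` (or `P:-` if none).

Op 1: best P0=NH3 P1=-
Op 2: best P0=NH1 P1=-
Op 3: best P0=NH1 P1=-
Op 4: best P0=NH1 P1=NH4
Op 5: best P0=NH1 P1=NH4
Op 6: best P0=NH1 P1=NH4
Op 7: best P0=NH1 P1=NH1
Op 8: best P0=NH1 P1=NH4
Op 9: best P0=NH1 P1=NH1

Answer: P0:NH1 P1:NH1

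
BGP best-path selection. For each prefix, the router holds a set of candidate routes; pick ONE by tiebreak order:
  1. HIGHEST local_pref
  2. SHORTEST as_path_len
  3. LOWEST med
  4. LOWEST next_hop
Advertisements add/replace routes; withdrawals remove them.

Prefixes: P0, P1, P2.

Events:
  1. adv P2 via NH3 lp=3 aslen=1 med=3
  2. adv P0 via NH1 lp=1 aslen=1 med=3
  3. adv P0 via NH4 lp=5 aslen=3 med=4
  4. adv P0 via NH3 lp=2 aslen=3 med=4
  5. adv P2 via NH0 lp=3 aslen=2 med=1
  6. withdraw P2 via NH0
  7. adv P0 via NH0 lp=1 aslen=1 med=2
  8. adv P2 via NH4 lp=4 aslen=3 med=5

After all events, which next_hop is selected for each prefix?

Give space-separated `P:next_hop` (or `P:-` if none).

Answer: P0:NH4 P1:- P2:NH4

Derivation:
Op 1: best P0=- P1=- P2=NH3
Op 2: best P0=NH1 P1=- P2=NH3
Op 3: best P0=NH4 P1=- P2=NH3
Op 4: best P0=NH4 P1=- P2=NH3
Op 5: best P0=NH4 P1=- P2=NH3
Op 6: best P0=NH4 P1=- P2=NH3
Op 7: best P0=NH4 P1=- P2=NH3
Op 8: best P0=NH4 P1=- P2=NH4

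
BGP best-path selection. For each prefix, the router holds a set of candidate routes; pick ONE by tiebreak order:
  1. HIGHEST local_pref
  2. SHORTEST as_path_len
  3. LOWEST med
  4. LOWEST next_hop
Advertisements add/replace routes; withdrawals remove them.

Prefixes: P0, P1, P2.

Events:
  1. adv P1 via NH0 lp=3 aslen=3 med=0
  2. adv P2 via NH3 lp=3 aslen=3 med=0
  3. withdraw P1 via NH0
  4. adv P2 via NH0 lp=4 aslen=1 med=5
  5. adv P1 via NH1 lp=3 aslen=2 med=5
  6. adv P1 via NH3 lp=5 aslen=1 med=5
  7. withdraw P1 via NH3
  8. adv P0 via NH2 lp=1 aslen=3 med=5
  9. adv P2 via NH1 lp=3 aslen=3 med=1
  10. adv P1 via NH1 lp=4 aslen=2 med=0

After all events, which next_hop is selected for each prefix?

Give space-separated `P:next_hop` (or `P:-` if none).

Op 1: best P0=- P1=NH0 P2=-
Op 2: best P0=- P1=NH0 P2=NH3
Op 3: best P0=- P1=- P2=NH3
Op 4: best P0=- P1=- P2=NH0
Op 5: best P0=- P1=NH1 P2=NH0
Op 6: best P0=- P1=NH3 P2=NH0
Op 7: best P0=- P1=NH1 P2=NH0
Op 8: best P0=NH2 P1=NH1 P2=NH0
Op 9: best P0=NH2 P1=NH1 P2=NH0
Op 10: best P0=NH2 P1=NH1 P2=NH0

Answer: P0:NH2 P1:NH1 P2:NH0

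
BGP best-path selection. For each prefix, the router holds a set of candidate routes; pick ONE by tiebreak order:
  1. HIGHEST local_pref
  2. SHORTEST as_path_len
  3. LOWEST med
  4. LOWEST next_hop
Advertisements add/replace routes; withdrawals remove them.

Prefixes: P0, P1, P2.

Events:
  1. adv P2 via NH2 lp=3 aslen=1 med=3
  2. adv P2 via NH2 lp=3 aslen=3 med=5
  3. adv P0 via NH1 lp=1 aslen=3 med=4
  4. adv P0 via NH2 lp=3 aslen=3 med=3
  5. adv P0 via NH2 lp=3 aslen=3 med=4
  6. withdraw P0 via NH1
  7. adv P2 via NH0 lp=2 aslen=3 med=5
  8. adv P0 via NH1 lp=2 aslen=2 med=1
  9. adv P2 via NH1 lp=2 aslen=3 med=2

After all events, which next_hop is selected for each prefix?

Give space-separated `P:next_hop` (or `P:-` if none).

Op 1: best P0=- P1=- P2=NH2
Op 2: best P0=- P1=- P2=NH2
Op 3: best P0=NH1 P1=- P2=NH2
Op 4: best P0=NH2 P1=- P2=NH2
Op 5: best P0=NH2 P1=- P2=NH2
Op 6: best P0=NH2 P1=- P2=NH2
Op 7: best P0=NH2 P1=- P2=NH2
Op 8: best P0=NH2 P1=- P2=NH2
Op 9: best P0=NH2 P1=- P2=NH2

Answer: P0:NH2 P1:- P2:NH2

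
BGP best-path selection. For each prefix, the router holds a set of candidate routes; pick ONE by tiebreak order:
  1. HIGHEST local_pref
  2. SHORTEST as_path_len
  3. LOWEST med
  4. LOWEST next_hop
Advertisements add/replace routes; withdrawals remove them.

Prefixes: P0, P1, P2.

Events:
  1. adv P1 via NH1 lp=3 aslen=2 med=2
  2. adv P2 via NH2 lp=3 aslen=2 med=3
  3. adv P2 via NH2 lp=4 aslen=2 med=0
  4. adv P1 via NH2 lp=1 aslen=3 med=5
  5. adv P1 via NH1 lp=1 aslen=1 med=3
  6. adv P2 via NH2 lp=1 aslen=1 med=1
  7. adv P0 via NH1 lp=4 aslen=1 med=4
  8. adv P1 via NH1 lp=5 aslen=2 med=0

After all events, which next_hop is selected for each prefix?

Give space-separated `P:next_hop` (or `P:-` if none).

Answer: P0:NH1 P1:NH1 P2:NH2

Derivation:
Op 1: best P0=- P1=NH1 P2=-
Op 2: best P0=- P1=NH1 P2=NH2
Op 3: best P0=- P1=NH1 P2=NH2
Op 4: best P0=- P1=NH1 P2=NH2
Op 5: best P0=- P1=NH1 P2=NH2
Op 6: best P0=- P1=NH1 P2=NH2
Op 7: best P0=NH1 P1=NH1 P2=NH2
Op 8: best P0=NH1 P1=NH1 P2=NH2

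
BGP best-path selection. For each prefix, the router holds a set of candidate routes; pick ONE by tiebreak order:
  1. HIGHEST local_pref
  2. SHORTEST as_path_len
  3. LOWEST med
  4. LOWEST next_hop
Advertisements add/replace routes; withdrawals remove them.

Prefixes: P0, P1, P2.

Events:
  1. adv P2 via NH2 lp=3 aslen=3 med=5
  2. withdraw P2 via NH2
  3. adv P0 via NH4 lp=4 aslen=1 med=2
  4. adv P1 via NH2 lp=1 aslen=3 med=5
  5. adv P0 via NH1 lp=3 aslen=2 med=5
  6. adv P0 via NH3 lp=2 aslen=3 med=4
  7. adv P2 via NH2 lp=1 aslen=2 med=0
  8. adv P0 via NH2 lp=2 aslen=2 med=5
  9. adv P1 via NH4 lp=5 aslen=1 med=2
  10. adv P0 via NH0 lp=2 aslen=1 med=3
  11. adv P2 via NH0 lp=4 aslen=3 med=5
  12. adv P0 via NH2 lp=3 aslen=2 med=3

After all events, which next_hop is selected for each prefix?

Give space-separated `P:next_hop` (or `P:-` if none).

Op 1: best P0=- P1=- P2=NH2
Op 2: best P0=- P1=- P2=-
Op 3: best P0=NH4 P1=- P2=-
Op 4: best P0=NH4 P1=NH2 P2=-
Op 5: best P0=NH4 P1=NH2 P2=-
Op 6: best P0=NH4 P1=NH2 P2=-
Op 7: best P0=NH4 P1=NH2 P2=NH2
Op 8: best P0=NH4 P1=NH2 P2=NH2
Op 9: best P0=NH4 P1=NH4 P2=NH2
Op 10: best P0=NH4 P1=NH4 P2=NH2
Op 11: best P0=NH4 P1=NH4 P2=NH0
Op 12: best P0=NH4 P1=NH4 P2=NH0

Answer: P0:NH4 P1:NH4 P2:NH0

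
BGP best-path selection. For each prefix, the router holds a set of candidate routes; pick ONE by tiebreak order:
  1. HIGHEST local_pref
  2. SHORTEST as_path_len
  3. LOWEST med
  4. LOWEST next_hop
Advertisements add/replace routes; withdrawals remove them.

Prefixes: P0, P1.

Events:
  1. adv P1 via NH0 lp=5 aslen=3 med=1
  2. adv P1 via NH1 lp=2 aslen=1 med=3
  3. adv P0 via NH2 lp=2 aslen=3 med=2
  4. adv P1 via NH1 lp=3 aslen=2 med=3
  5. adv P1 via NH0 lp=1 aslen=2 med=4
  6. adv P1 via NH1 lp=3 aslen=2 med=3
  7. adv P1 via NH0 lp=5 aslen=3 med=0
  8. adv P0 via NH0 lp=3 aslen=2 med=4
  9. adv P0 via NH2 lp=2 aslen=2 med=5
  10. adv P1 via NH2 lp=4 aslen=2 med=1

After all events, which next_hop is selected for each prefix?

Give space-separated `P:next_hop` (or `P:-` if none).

Op 1: best P0=- P1=NH0
Op 2: best P0=- P1=NH0
Op 3: best P0=NH2 P1=NH0
Op 4: best P0=NH2 P1=NH0
Op 5: best P0=NH2 P1=NH1
Op 6: best P0=NH2 P1=NH1
Op 7: best P0=NH2 P1=NH0
Op 8: best P0=NH0 P1=NH0
Op 9: best P0=NH0 P1=NH0
Op 10: best P0=NH0 P1=NH0

Answer: P0:NH0 P1:NH0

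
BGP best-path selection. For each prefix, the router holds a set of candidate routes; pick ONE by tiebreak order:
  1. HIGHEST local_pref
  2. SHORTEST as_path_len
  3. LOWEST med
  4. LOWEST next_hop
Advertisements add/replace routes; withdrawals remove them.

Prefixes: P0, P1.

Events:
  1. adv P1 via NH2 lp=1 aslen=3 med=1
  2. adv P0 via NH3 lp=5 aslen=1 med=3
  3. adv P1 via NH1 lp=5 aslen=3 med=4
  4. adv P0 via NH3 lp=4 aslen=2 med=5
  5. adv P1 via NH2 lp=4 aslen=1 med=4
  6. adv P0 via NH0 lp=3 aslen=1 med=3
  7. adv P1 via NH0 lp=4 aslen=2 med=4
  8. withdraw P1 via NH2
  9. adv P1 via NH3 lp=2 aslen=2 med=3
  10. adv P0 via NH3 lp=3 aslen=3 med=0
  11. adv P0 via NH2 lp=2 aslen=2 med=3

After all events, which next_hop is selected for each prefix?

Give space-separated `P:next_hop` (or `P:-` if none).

Answer: P0:NH0 P1:NH1

Derivation:
Op 1: best P0=- P1=NH2
Op 2: best P0=NH3 P1=NH2
Op 3: best P0=NH3 P1=NH1
Op 4: best P0=NH3 P1=NH1
Op 5: best P0=NH3 P1=NH1
Op 6: best P0=NH3 P1=NH1
Op 7: best P0=NH3 P1=NH1
Op 8: best P0=NH3 P1=NH1
Op 9: best P0=NH3 P1=NH1
Op 10: best P0=NH0 P1=NH1
Op 11: best P0=NH0 P1=NH1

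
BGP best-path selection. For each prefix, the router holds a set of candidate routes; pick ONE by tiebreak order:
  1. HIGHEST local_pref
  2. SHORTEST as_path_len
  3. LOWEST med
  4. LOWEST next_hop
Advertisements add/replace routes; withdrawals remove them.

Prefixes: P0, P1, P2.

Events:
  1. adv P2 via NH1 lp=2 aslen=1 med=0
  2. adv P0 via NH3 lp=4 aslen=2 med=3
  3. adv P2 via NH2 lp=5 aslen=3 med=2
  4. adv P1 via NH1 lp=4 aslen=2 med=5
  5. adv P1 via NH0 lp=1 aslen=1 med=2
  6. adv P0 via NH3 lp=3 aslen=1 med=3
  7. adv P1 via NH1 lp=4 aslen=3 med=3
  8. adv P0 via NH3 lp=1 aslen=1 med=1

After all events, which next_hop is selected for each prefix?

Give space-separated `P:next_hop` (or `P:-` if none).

Answer: P0:NH3 P1:NH1 P2:NH2

Derivation:
Op 1: best P0=- P1=- P2=NH1
Op 2: best P0=NH3 P1=- P2=NH1
Op 3: best P0=NH3 P1=- P2=NH2
Op 4: best P0=NH3 P1=NH1 P2=NH2
Op 5: best P0=NH3 P1=NH1 P2=NH2
Op 6: best P0=NH3 P1=NH1 P2=NH2
Op 7: best P0=NH3 P1=NH1 P2=NH2
Op 8: best P0=NH3 P1=NH1 P2=NH2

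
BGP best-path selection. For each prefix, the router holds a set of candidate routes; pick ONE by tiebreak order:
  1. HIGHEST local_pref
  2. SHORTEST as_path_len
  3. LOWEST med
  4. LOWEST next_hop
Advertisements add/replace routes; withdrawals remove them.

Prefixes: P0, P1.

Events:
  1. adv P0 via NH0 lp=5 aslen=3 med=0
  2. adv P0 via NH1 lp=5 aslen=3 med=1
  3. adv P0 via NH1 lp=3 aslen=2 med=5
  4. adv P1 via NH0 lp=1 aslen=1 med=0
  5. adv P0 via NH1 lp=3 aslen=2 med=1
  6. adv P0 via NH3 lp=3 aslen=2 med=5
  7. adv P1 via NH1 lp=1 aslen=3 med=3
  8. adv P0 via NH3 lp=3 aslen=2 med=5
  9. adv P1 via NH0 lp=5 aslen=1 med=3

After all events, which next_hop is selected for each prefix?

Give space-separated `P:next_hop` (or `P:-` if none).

Op 1: best P0=NH0 P1=-
Op 2: best P0=NH0 P1=-
Op 3: best P0=NH0 P1=-
Op 4: best P0=NH0 P1=NH0
Op 5: best P0=NH0 P1=NH0
Op 6: best P0=NH0 P1=NH0
Op 7: best P0=NH0 P1=NH0
Op 8: best P0=NH0 P1=NH0
Op 9: best P0=NH0 P1=NH0

Answer: P0:NH0 P1:NH0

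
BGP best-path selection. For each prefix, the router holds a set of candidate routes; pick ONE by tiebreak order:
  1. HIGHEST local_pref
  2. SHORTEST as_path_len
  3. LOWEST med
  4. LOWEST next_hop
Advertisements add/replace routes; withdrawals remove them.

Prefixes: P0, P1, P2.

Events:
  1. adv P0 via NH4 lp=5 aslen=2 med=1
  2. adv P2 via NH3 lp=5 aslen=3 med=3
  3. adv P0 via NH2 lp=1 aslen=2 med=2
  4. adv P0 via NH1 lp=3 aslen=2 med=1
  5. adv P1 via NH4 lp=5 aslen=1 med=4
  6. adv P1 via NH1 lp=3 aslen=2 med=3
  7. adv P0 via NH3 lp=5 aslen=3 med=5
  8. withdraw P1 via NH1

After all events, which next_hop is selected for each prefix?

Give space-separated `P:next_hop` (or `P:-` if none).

Answer: P0:NH4 P1:NH4 P2:NH3

Derivation:
Op 1: best P0=NH4 P1=- P2=-
Op 2: best P0=NH4 P1=- P2=NH3
Op 3: best P0=NH4 P1=- P2=NH3
Op 4: best P0=NH4 P1=- P2=NH3
Op 5: best P0=NH4 P1=NH4 P2=NH3
Op 6: best P0=NH4 P1=NH4 P2=NH3
Op 7: best P0=NH4 P1=NH4 P2=NH3
Op 8: best P0=NH4 P1=NH4 P2=NH3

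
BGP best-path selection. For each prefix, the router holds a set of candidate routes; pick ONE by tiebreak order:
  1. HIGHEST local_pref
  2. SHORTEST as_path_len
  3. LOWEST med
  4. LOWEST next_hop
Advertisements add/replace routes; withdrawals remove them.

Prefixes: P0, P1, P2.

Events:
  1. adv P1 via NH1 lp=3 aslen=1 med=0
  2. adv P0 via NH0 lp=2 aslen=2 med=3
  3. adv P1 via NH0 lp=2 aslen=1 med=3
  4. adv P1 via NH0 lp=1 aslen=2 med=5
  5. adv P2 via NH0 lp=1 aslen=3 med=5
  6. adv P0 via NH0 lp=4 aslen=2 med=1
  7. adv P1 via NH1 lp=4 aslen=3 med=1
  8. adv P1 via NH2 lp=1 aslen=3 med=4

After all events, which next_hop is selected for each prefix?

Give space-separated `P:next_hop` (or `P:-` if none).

Op 1: best P0=- P1=NH1 P2=-
Op 2: best P0=NH0 P1=NH1 P2=-
Op 3: best P0=NH0 P1=NH1 P2=-
Op 4: best P0=NH0 P1=NH1 P2=-
Op 5: best P0=NH0 P1=NH1 P2=NH0
Op 6: best P0=NH0 P1=NH1 P2=NH0
Op 7: best P0=NH0 P1=NH1 P2=NH0
Op 8: best P0=NH0 P1=NH1 P2=NH0

Answer: P0:NH0 P1:NH1 P2:NH0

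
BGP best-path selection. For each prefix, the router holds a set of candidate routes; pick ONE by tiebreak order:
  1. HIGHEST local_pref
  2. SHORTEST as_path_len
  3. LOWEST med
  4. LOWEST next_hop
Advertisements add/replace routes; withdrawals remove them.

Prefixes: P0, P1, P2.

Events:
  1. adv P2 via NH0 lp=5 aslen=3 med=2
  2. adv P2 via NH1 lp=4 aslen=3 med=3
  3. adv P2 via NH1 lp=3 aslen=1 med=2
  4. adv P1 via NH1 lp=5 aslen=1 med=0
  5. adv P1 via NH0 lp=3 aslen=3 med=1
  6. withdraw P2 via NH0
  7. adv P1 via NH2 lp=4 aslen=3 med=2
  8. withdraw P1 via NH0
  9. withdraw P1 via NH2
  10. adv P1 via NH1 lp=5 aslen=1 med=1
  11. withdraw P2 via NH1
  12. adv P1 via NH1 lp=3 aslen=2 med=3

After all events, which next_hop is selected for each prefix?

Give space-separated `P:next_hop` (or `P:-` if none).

Answer: P0:- P1:NH1 P2:-

Derivation:
Op 1: best P0=- P1=- P2=NH0
Op 2: best P0=- P1=- P2=NH0
Op 3: best P0=- P1=- P2=NH0
Op 4: best P0=- P1=NH1 P2=NH0
Op 5: best P0=- P1=NH1 P2=NH0
Op 6: best P0=- P1=NH1 P2=NH1
Op 7: best P0=- P1=NH1 P2=NH1
Op 8: best P0=- P1=NH1 P2=NH1
Op 9: best P0=- P1=NH1 P2=NH1
Op 10: best P0=- P1=NH1 P2=NH1
Op 11: best P0=- P1=NH1 P2=-
Op 12: best P0=- P1=NH1 P2=-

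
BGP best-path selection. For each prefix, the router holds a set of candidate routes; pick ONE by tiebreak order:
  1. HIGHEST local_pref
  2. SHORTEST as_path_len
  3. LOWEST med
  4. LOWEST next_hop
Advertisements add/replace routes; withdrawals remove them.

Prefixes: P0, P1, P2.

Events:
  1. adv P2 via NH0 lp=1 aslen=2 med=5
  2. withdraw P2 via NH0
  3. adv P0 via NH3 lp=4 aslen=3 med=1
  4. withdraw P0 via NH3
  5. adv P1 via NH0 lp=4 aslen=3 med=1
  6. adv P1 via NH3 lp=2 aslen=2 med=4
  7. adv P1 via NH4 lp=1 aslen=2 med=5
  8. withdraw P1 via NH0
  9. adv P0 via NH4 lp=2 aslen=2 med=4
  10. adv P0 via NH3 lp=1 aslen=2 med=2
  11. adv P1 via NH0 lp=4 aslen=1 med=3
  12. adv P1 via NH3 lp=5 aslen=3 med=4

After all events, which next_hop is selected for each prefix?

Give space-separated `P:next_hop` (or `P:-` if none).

Answer: P0:NH4 P1:NH3 P2:-

Derivation:
Op 1: best P0=- P1=- P2=NH0
Op 2: best P0=- P1=- P2=-
Op 3: best P0=NH3 P1=- P2=-
Op 4: best P0=- P1=- P2=-
Op 5: best P0=- P1=NH0 P2=-
Op 6: best P0=- P1=NH0 P2=-
Op 7: best P0=- P1=NH0 P2=-
Op 8: best P0=- P1=NH3 P2=-
Op 9: best P0=NH4 P1=NH3 P2=-
Op 10: best P0=NH4 P1=NH3 P2=-
Op 11: best P0=NH4 P1=NH0 P2=-
Op 12: best P0=NH4 P1=NH3 P2=-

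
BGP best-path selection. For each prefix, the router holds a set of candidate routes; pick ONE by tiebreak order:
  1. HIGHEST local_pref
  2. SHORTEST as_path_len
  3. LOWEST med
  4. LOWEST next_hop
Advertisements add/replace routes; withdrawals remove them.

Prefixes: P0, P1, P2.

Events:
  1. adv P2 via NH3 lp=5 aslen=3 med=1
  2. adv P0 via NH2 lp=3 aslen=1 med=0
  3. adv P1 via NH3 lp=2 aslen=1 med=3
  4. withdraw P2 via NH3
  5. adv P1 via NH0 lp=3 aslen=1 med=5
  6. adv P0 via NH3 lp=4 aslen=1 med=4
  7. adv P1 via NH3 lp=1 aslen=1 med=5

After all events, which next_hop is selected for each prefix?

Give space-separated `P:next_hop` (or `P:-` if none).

Op 1: best P0=- P1=- P2=NH3
Op 2: best P0=NH2 P1=- P2=NH3
Op 3: best P0=NH2 P1=NH3 P2=NH3
Op 4: best P0=NH2 P1=NH3 P2=-
Op 5: best P0=NH2 P1=NH0 P2=-
Op 6: best P0=NH3 P1=NH0 P2=-
Op 7: best P0=NH3 P1=NH0 P2=-

Answer: P0:NH3 P1:NH0 P2:-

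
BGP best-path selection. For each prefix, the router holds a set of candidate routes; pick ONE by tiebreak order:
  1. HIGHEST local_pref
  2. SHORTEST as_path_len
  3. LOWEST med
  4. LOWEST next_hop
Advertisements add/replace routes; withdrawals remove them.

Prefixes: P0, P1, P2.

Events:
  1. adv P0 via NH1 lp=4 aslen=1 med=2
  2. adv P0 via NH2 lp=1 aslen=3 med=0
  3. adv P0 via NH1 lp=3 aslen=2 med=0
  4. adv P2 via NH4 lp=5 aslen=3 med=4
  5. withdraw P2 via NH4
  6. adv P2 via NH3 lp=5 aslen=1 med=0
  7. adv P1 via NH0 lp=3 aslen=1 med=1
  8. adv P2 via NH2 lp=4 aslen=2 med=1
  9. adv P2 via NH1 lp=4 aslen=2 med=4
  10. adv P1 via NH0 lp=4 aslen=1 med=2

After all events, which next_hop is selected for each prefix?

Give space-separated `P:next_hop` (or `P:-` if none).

Op 1: best P0=NH1 P1=- P2=-
Op 2: best P0=NH1 P1=- P2=-
Op 3: best P0=NH1 P1=- P2=-
Op 4: best P0=NH1 P1=- P2=NH4
Op 5: best P0=NH1 P1=- P2=-
Op 6: best P0=NH1 P1=- P2=NH3
Op 7: best P0=NH1 P1=NH0 P2=NH3
Op 8: best P0=NH1 P1=NH0 P2=NH3
Op 9: best P0=NH1 P1=NH0 P2=NH3
Op 10: best P0=NH1 P1=NH0 P2=NH3

Answer: P0:NH1 P1:NH0 P2:NH3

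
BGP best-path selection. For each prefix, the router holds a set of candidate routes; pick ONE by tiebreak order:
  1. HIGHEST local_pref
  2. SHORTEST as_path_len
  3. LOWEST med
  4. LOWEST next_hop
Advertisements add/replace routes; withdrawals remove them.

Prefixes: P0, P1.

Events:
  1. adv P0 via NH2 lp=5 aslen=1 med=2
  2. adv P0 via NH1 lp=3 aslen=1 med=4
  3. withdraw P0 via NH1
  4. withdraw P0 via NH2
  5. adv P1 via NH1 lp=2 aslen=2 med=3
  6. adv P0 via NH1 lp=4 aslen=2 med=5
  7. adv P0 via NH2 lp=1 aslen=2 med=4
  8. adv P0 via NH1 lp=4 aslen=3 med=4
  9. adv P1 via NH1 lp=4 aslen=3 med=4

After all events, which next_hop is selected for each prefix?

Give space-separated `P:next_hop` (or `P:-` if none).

Op 1: best P0=NH2 P1=-
Op 2: best P0=NH2 P1=-
Op 3: best P0=NH2 P1=-
Op 4: best P0=- P1=-
Op 5: best P0=- P1=NH1
Op 6: best P0=NH1 P1=NH1
Op 7: best P0=NH1 P1=NH1
Op 8: best P0=NH1 P1=NH1
Op 9: best P0=NH1 P1=NH1

Answer: P0:NH1 P1:NH1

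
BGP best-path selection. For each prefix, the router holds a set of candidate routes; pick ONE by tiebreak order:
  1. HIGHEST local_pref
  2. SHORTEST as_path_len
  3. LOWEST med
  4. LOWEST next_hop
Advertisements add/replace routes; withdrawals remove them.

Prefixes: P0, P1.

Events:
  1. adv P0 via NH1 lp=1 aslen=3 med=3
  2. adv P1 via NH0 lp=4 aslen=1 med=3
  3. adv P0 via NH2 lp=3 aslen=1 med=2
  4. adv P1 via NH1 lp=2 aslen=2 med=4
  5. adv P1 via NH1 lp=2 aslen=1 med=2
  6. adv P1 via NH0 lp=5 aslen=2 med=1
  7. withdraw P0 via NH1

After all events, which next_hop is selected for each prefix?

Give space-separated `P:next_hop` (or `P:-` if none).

Op 1: best P0=NH1 P1=-
Op 2: best P0=NH1 P1=NH0
Op 3: best P0=NH2 P1=NH0
Op 4: best P0=NH2 P1=NH0
Op 5: best P0=NH2 P1=NH0
Op 6: best P0=NH2 P1=NH0
Op 7: best P0=NH2 P1=NH0

Answer: P0:NH2 P1:NH0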